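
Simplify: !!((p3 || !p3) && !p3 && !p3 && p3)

false

!!((p3 || !p3) && !p3 && !p3 && p3)
= !!(!p3 && !p3 && p3)   (complement / identity)
= !p3 && !p3 && p3   (double negation)
= !p3 && p3   (idempotence)
= false   (complement)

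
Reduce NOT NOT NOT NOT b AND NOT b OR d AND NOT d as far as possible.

FALSE

NOT NOT NOT NOT b AND NOT b OR d AND NOT d
= NOT NOT NOT NOT b AND NOT b   — complement / identity
= NOT NOT b AND NOT b   — double negation
= b AND NOT b   — double negation
= FALSE   — complement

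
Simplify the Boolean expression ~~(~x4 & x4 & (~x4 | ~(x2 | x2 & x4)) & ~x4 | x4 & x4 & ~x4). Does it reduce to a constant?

0

~~(~x4 & x4 & (~x4 | ~(x2 | x2 & x4)) & ~x4 | x4 & x4 & ~x4)
= ~~(~x4 & x4 & (~x4 | ~x2) & ~x4 | x4 & x4 & ~x4)
= ~~(~x4 & x4 & ~x4 | x4 & x4 & ~x4)
= ~~(x4 & ~x4)
= x4 & ~x4
= 0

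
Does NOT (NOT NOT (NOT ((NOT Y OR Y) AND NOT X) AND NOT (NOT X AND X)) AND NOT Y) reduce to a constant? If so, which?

no

NOT (NOT NOT (NOT ((NOT Y OR Y) AND NOT X) AND NOT (NOT X AND X)) AND NOT Y)
= NOT (NOT NOT (NOT NOT X AND NOT (NOT X AND X)) AND NOT Y)   [complement / identity]
= NOT (NOT (NOT X OR NOT X AND X) AND NOT Y)   [De Morgan]
= NOT (NOT NOT X AND NOT Y)   [complement / identity]
= NOT X OR Y   [De Morgan]
This depends on X, Y, so it is not a constant.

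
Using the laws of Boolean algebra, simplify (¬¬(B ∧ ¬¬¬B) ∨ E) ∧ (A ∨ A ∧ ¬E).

E ∧ A

(¬¬(B ∧ ¬¬¬B) ∨ E) ∧ (A ∨ A ∧ ¬E)
= (¬¬(B ∧ ¬¬¬B) ∨ E) ∧ A   — absorption
= (B ∧ ¬¬¬B ∨ E) ∧ A   — double negation
= (B ∧ ¬B ∨ E) ∧ A   — double negation
= E ∧ A   — complement / identity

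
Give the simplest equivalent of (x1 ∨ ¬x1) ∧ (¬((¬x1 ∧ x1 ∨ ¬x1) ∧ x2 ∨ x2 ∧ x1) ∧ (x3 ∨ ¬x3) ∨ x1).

(x1 ∨ ¬x1) ∧ (¬((¬x1 ∧ x1 ∨ ¬x1) ∧ x2 ∨ x2 ∧ x1) ∧ (x3 ∨ ¬x3) ∨ x1)
= (x1 ∨ ¬x1) ∧ (¬(¬x1 ∧ x2 ∨ x2 ∧ x1) ∧ (x3 ∨ ¬x3) ∨ x1)
= (x1 ∨ ¬x1) ∧ (¬(¬x1 ∧ x2 ∨ x2 ∧ x1) ∨ x1)
= ¬(¬x1 ∧ x2 ∨ x2 ∧ x1) ∨ x1
= ¬x2 ∨ x1

¬x2 ∨ x1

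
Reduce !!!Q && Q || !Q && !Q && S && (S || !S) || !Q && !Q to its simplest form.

!Q

!!!Q && Q || !Q && !Q && S && (S || !S) || !Q && !Q
= !Q && Q || !Q && !Q && S && (S || !S) || !Q && !Q
= !Q && Q || !Q && !Q && S || !Q && !Q
= !Q && Q || !Q && !Q
= !Q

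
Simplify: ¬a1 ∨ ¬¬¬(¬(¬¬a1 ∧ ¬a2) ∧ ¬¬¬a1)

¬a1 ∨ ¬¬¬(¬(¬¬a1 ∧ ¬a2) ∧ ¬¬¬a1)
= ¬a1 ∨ ¬¬(¬¬a1 ∧ ¬a2 ∨ ¬¬a1)   [De Morgan]
= ¬a1 ∨ ¬¬¬¬a1   [absorption]
= ¬a1 ∨ ¬¬a1   [double negation]
= ¬a1 ∨ a1   [double negation]
= True   [complement]

True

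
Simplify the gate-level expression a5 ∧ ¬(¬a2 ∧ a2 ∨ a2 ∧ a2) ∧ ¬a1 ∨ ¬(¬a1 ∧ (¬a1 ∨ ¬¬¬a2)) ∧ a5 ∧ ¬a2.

a5 ∧ ¬(¬a2 ∧ a2 ∨ a2 ∧ a2) ∧ ¬a1 ∨ ¬(¬a1 ∧ (¬a1 ∨ ¬¬¬a2)) ∧ a5 ∧ ¬a2
= a5 ∧ ¬(¬a2 ∧ a2 ∨ a2 ∧ a2) ∧ ¬a1 ∨ ¬(¬a1 ∧ (¬a1 ∨ ¬a2)) ∧ a5 ∧ ¬a2   [double negation]
= a5 ∧ ¬(¬a2 ∧ a2 ∨ a2 ∧ a2) ∧ ¬a1 ∨ ¬¬a1 ∧ a5 ∧ ¬a2   [absorption]
= a5 ∧ ¬a2 ∧ ¬a1 ∨ ¬¬a1 ∧ a5 ∧ ¬a2   [distribution]
= a5 ∧ ¬a2 ∧ ¬a1 ∨ a1 ∧ a5 ∧ ¬a2   [double negation]
= a5 ∧ ¬a2   [distribution]

a5 ∧ ¬a2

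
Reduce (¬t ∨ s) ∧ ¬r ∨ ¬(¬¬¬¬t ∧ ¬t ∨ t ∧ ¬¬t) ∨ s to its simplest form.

¬t ∨ s

(¬t ∨ s) ∧ ¬r ∨ ¬(¬¬¬¬t ∧ ¬t ∨ t ∧ ¬¬t) ∨ s
= (¬t ∨ s) ∧ ¬r ∨ ¬(¬¬t ∧ ¬t ∨ t ∧ ¬¬t) ∨ s   (double negation)
= (¬t ∨ s) ∧ ¬r ∨ ¬¬¬t ∨ s   (distribution)
= (¬t ∨ s) ∧ ¬r ∨ ¬t ∨ s   (double negation)
= ¬t ∨ s   (absorption)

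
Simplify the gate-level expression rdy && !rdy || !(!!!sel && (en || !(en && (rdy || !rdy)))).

rdy && !rdy || !(!!!sel && (en || !(en && (rdy || !rdy))))
= rdy && !rdy || !(!!!sel && (en || !en))   — complement / identity
= rdy && !rdy || !!!!sel   — complement / identity
= rdy && !rdy || !!sel   — double negation
= rdy && !rdy || sel   — double negation
= sel   — complement / identity

sel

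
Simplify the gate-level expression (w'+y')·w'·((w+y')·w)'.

(w'+y')·w'·((w+y')·w)'
= (w'+y')·w'·w'   (absorption)
= w'·w'   (absorption)
= w'   (idempotence)

w'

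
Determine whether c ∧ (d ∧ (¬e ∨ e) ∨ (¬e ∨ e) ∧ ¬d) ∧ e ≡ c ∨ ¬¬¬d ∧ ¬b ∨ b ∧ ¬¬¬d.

E1: c ∧ (d ∧ (¬e ∨ e) ∨ (¬e ∨ e) ∧ ¬d) ∧ e
    = c ∧ (¬e ∨ e) ∧ e   — distribution
    = c ∧ e   — complement / identity
E2: c ∨ ¬¬¬d ∧ ¬b ∨ b ∧ ¬¬¬d
    = c ∨ ¬¬¬d   — distribution
    = c ∨ ¬d   — double negation
These differ: at b=0, c=1, d=0, e=0, E1 = 0 but E2 = 1.

No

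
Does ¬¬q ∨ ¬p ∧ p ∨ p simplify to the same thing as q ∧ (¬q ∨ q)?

E1: ¬¬q ∨ ¬p ∧ p ∨ p
    = ¬¬q ∨ p   — complement / identity
    = q ∨ p   — double negation
E2: q ∧ (¬q ∨ q)
    = q   — complement / identity
These differ: at p=1, q=0, E1 = 1 but E2 = 0.

No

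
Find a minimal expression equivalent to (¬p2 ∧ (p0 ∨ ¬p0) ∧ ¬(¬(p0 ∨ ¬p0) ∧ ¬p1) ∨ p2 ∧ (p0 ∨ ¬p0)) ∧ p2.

(¬p2 ∧ (p0 ∨ ¬p0) ∧ ¬(¬(p0 ∨ ¬p0) ∧ ¬p1) ∨ p2 ∧ (p0 ∨ ¬p0)) ∧ p2
= (¬p2 ∧ (p0 ∨ ¬p0) ∧ (p0 ∨ ¬p0 ∨ p1) ∨ p2 ∧ (p0 ∨ ¬p0)) ∧ p2   (De Morgan)
= (¬p2 ∧ (p0 ∨ ¬p0) ∨ p2 ∧ (p0 ∨ ¬p0)) ∧ p2   (absorption)
= (p0 ∨ ¬p0) ∧ p2   (distribution)
= p2   (complement / identity)

p2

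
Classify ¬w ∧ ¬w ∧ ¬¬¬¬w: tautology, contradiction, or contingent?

contradiction

¬w ∧ ¬w ∧ ¬¬¬¬w
= ¬w ∧ ¬¬¬¬w
= ¬w ∧ ¬¬w
= ¬w ∧ w
= False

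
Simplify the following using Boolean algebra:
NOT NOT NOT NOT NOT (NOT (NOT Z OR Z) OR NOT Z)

NOT NOT NOT NOT NOT (NOT (NOT Z OR Z) OR NOT Z)
= NOT NOT NOT NOT ((NOT Z OR Z) AND Z)   [De Morgan]
= NOT NOT NOT NOT Z   [complement / identity]
= NOT NOT Z   [double negation]
= Z   [double negation]

Z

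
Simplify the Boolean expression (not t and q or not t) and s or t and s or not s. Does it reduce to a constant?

True

(not t and q or not t) and s or t and s or not s
= not t and s or t and s or not s   [absorption]
= s or not s   [distribution]
= True   [complement]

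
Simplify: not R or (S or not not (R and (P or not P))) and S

not R or S

not R or (S or not not (R and (P or not P))) and S
= not R or (S or R and (P or not P)) and S
= not R or (S or R) and S
= not R or S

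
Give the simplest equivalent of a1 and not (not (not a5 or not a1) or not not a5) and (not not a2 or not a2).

a1 and not a5

a1 and not (not (not a5 or not a1) or not not a5) and (not not a2 or not a2)
= a1 and (not a5 or not a1) and not a5 and (not not a2 or not a2)
= a1 and (not a5 or not a1) and not a5 and (a2 or not a2)
= a1 and not a5 and (a2 or not a2)
= a1 and not a5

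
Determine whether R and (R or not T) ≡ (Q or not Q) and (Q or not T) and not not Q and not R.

No

E1: R and (R or not T)
    = R   — absorption
E2: (Q or not Q) and (Q or not T) and not not Q and not R
    = (Q or not Q) and (Q or not T) and Q and not R   — double negation
    = (Q or not Q) and Q and not R   — absorption
    = Q and not R   — complement / identity
These differ: at Q=0, R=1, T=0, E1 = 1 but E2 = 0.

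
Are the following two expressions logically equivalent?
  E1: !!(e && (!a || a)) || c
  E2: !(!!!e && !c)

E1: !!(e && (!a || a)) || c
    = !!e || c
    = e || c
E2: !(!!!e && !c)
    = !!e || c
    = e || c
Both reduce to e || c, so they are equivalent.

Yes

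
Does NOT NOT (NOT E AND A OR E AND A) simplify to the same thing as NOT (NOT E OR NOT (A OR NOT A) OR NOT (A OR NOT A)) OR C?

No

E1: NOT NOT (NOT E AND A OR E AND A)
    = NOT NOT A   [distribution]
    = A   [double negation]
E2: NOT (NOT E OR NOT (A OR NOT A) OR NOT (A OR NOT A)) OR C
    = NOT (NOT E OR NOT (A OR NOT A)) OR C   [idempotence]
    = E AND (A OR NOT A) OR C   [De Morgan]
    = E OR C   [complement / identity]
These differ: at A=0, C=1, E=0, E1 = 0 but E2 = 1.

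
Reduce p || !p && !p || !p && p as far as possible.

true

p || !p && !p || !p && p
= p || !p   [distribution]
= true   [complement]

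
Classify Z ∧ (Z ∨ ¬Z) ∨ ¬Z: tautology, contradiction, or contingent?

Z ∧ (Z ∨ ¬Z) ∨ ¬Z
= Z ∨ ¬Z   (complement / identity)
= True   (complement)

tautology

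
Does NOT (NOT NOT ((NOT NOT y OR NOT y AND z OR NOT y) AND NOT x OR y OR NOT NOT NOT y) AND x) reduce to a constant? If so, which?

no

NOT (NOT NOT ((NOT NOT y OR NOT y AND z OR NOT y) AND NOT x OR y OR NOT NOT NOT y) AND x)
= NOT (NOT NOT ((NOT NOT y OR NOT y) AND NOT x OR y OR NOT NOT NOT y) AND x)   [absorption]
= NOT (NOT NOT ((y OR NOT y) AND NOT x OR y OR NOT NOT NOT y) AND x)   [double negation]
= NOT (NOT NOT ((y OR NOT y) AND NOT x OR y OR NOT y) AND x)   [double negation]
= NOT (((y OR NOT y) AND NOT x OR y OR NOT y) AND x)   [double negation]
= NOT ((y OR NOT y) AND x)   [absorption]
= NOT x   [complement / identity]
This depends on x, so it is not a constant.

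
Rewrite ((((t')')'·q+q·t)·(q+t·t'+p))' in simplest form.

((((t')')'·q+q·t)·(q+t·t'+p))'
= ((t'·q+q·t)·(q+t·t'+p))'   [double negation]
= (q·(q+t·t'+p))'   [distribution]
= (q·(q+p))'   [complement / identity]
= q'   [absorption]

q'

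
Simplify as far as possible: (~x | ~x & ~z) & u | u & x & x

(~x | ~x & ~z) & u | u & x & x
= ~x & u | u & x & x   — absorption
= ~x & u | u & x   — idempotence
= u   — distribution

u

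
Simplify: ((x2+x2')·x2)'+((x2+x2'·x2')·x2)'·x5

x2'

((x2+x2')·x2)'+((x2+x2'·x2')·x2)'·x5
= ((x2+x2')·x2)'+((x2+x2')·x2)'·x5
= ((x2+x2')·x2)'
= x2'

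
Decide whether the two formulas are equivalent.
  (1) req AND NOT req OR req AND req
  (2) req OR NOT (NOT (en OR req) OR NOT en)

No

E1: req AND NOT req OR req AND req
    = req
E2: req OR NOT (NOT (en OR req) OR NOT en)
    = req OR (en OR req) AND en
    = req OR en
These differ: at en=1, req=0, E1 = 0 but E2 = 1.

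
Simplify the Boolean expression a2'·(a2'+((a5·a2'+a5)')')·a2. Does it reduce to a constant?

a2'·(a2'+((a5·a2'+a5)')')·a2
= a2'·(a2'+(a5')')·a2   (absorption)
= a2'·(a2'+a5)·a2   (double negation)
= a2'·a2   (absorption)
= 0   (complement)

0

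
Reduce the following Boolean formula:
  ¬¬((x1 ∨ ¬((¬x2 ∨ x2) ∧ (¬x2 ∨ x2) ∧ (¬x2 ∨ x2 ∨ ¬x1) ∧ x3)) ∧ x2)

¬¬((x1 ∨ ¬((¬x2 ∨ x2) ∧ (¬x2 ∨ x2) ∧ (¬x2 ∨ x2 ∨ ¬x1) ∧ x3)) ∧ x2)
= ¬¬((x1 ∨ ¬((¬x2 ∨ x2) ∧ (¬x2 ∨ x2) ∧ x3)) ∧ x2)   — absorption
= (x1 ∨ ¬((¬x2 ∨ x2) ∧ (¬x2 ∨ x2) ∧ x3)) ∧ x2   — double negation
= (x1 ∨ ¬((¬x2 ∨ x2) ∧ x3)) ∧ x2   — idempotence
= (x1 ∨ ¬x3) ∧ x2   — complement / identity

(x1 ∨ ¬x3) ∧ x2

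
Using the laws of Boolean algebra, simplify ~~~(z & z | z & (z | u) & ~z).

~~~(z & z | z & (z | u) & ~z)
= ~~~(z & z | z & ~z)   [absorption]
= ~~~(z & (z | ~z))   [distribution]
= ~~~z   [complement / identity]
= ~z   [double negation]

~z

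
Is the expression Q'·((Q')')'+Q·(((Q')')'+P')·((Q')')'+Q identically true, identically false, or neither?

identically true

Q'·((Q')')'+Q·(((Q')')'+P')·((Q')')'+Q
= Q'·((Q')')'+Q·((Q')')'+Q   [absorption]
= ((Q')')'+Q   [distribution]
= Q'+Q   [double negation]
= 1   [complement]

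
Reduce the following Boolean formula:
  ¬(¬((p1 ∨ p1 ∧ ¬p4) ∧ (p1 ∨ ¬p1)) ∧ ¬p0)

¬(¬((p1 ∨ p1 ∧ ¬p4) ∧ (p1 ∨ ¬p1)) ∧ ¬p0)
= ¬(¬(p1 ∨ p1 ∧ ¬p4) ∧ ¬p0)   — complement / identity
= ¬(¬p1 ∧ ¬p0)   — absorption
= p1 ∨ p0   — De Morgan

p1 ∨ p0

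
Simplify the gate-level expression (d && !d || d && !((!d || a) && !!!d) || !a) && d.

d

(d && !d || d && !((!d || a) && !!!d) || !a) && d
= (d && !d || d && !((!d || a) && !d) || !a) && d   [double negation]
= (d && !d || d && !!d || !a) && d   [absorption]
= (d && !d || d && d || !a) && d   [double negation]
= (d || !a) && d   [distribution]
= d   [absorption]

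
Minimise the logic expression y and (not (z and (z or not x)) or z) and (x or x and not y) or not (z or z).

y and x or not z

y and (not (z and (z or not x)) or z) and (x or x and not y) or not (z or z)
= y and (not (z and (z or not x)) or z) and x or not (z or z)   — absorption
= y and (not z or z) and x or not (z or z)   — absorption
= y and (not z or z) and x or not z   — idempotence
= y and x or not z   — complement / identity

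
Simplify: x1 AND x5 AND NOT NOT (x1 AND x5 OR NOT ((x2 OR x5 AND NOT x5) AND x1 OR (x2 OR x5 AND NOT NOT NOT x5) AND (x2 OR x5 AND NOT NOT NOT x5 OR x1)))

x1 AND x5

x1 AND x5 AND NOT NOT (x1 AND x5 OR NOT ((x2 OR x5 AND NOT x5) AND x1 OR (x2 OR x5 AND NOT NOT NOT x5) AND (x2 OR x5 AND NOT NOT NOT x5 OR x1)))
= x1 AND x5 AND NOT NOT (x1 AND x5 OR NOT ((x2 OR x5 AND NOT x5) AND x1 OR x2 OR x5 AND NOT NOT NOT x5))   (absorption)
= x1 AND x5 AND NOT NOT (x1 AND x5 OR NOT ((x2 OR x5 AND NOT x5) AND x1 OR x2 OR x5 AND NOT x5))   (double negation)
= x1 AND x5 AND (x1 AND x5 OR NOT ((x2 OR x5 AND NOT x5) AND x1 OR x2 OR x5 AND NOT x5))   (double negation)
= x1 AND x5 AND (x1 AND x5 OR NOT (x2 OR x5 AND NOT x5))   (absorption)
= x1 AND x5 AND (x1 AND x5 OR NOT x2)   (complement / identity)
= x1 AND x5   (absorption)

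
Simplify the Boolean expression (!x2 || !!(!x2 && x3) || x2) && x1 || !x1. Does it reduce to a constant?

true

(!x2 || !!(!x2 && x3) || x2) && x1 || !x1
= (!x2 || !x2 && x3 || x2) && x1 || !x1   (double negation)
= (!x2 || x2) && x1 || !x1   (absorption)
= x1 || !x1   (complement / identity)
= true   (complement)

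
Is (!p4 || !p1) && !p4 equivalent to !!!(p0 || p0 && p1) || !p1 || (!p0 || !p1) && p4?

No

E1: (!p4 || !p1) && !p4
    = !p4   [absorption]
E2: !!!(p0 || p0 && p1) || !p1 || (!p0 || !p1) && p4
    = !(p0 || p0 && p1) || !p1 || (!p0 || !p1) && p4   [double negation]
    = !p0 || !p1 || (!p0 || !p1) && p4   [absorption]
    = !p0 || !p1   [absorption]
These differ: at p0=1, p1=0, p4=1, E1 = 0 but E2 = 1.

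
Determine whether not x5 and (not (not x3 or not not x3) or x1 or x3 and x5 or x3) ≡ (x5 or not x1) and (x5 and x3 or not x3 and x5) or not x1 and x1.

No

E1: not x5 and (not (not x3 or not not x3) or x1 or x3 and x5 or x3)
    = not x5 and (not (not x3 or not not x3) or x1 or x3)   — absorption
    = not x5 and (x3 and not x3 or x1 or x3)   — De Morgan
    = not x5 and (x1 or x3)   — complement / identity
E2: (x5 or not x1) and (x5 and x3 or not x3 and x5) or not x1 and x1
    = (x5 or not x1) and x5 or not x1 and x1   — distribution
    = x5 or not x1 and x1   — absorption
    = x5   — complement / identity
These differ: at x1=1, x3=0, x5=1, E1 = 0 but E2 = 1.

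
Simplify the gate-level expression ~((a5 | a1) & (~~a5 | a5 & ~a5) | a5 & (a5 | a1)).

~a5

~((a5 | a1) & (~~a5 | a5 & ~a5) | a5 & (a5 | a1))
= ~((~~a5 | a5 & ~a5 | a5) & (a5 | a1))   (distribution)
= ~((a5 | a5 & ~a5 | a5) & (a5 | a1))   (double negation)
= ~(a5 | (a5 | a5 & ~a5) & a1)   (distribution)
= ~(a5 | a5 & a1)   (complement / identity)
= ~a5   (absorption)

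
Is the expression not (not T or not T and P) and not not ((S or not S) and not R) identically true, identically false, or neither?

not (not T or not T and P) and not not ((S or not S) and not R)
= not (not T or not T and P) and not not not R   (complement / identity)
= not (not T or not T and P) and not R   (double negation)
= not not T and not R   (absorption)
= T and not R   (double negation)
This depends on R, T, so it is not a constant.

neither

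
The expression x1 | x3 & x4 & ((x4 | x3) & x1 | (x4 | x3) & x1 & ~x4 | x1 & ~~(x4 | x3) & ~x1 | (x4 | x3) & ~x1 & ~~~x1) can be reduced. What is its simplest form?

x1 | x3 & x4 & ((x4 | x3) & x1 | (x4 | x3) & x1 & ~x4 | x1 & ~~(x4 | x3) & ~x1 | (x4 | x3) & ~x1 & ~~~x1)
= x1 | x3 & x4 & ((x4 | x3) & x1 | (x4 | x3) & x1 & ~x4 | x1 & ~~(x4 | x3) & ~x1 | (x4 | x3) & ~x1 & ~x1)   [double negation]
= x1 | x3 & x4 & ((x4 | x3) & x1 | (x4 | x3) & x1 & ~x4 | x1 & (x4 | x3) & ~x1 | (x4 | x3) & ~x1 & ~x1)   [double negation]
= x1 | x3 & x4 & ((x4 | x3) & x1 | x1 & (x4 | x3) & ~x1 | (x4 | x3) & ~x1 & ~x1)   [absorption]
= x1 | x3 & x4 & ((x4 | x3) & x1 | (x4 | x3) & ~x1)   [distribution]
= x1 | x3 & x4 & (x4 | x3)   [distribution]
= x1 | x3 & x4   [absorption]

x1 | x3 & x4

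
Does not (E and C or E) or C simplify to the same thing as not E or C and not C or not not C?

Yes

E1: not (E and C or E) or C
    = not E or C   — absorption
E2: not E or C and not C or not not C
    = not E or not not C   — complement / identity
    = not E or C   — double negation
Both reduce to not E or C, so they are equivalent.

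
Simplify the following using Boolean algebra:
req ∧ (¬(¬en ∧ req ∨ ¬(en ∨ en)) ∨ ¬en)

req ∧ (¬(¬en ∧ req ∨ ¬(en ∨ en)) ∨ ¬en)
= req ∧ (¬(¬en ∧ req ∨ ¬en) ∨ ¬en)   — idempotence
= req ∧ (¬¬en ∨ ¬en)   — absorption
= req ∧ (en ∨ ¬en)   — double negation
= req   — complement / identity

req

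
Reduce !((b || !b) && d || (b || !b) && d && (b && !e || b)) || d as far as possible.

!((b || !b) && d || (b || !b) && d && (b && !e || b)) || d
= !((b || !b) && d || (b || !b) && d && b) || d   (absorption)
= !((b || !b) && (d || d && b)) || d   (distribution)
= !(d || d && b) || d   (complement / identity)
= !d || d   (absorption)
= true   (complement)

true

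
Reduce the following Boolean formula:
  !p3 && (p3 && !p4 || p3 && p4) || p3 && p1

!p3 && (p3 && !p4 || p3 && p4) || p3 && p1
= !p3 && p3 || p3 && p1   [distribution]
= p3 && p1   [complement / identity]

p3 && p1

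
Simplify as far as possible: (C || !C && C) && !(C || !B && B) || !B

!B

(C || !C && C) && !(C || !B && B) || !B
= C && !(C || !B && B) || !B   [complement / identity]
= C && !C || !B   [complement / identity]
= !B   [complement / identity]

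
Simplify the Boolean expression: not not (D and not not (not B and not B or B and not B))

not not (D and not not (not B and not B or B and not B))
= not not (D and not not not B)   — distribution
= D and not not not B   — double negation
= D and not B   — double negation

D and not B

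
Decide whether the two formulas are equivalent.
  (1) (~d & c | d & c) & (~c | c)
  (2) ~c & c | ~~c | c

Yes

E1: (~d & c | d & c) & (~c | c)
    = ~d & c | d & c
    = c
E2: ~c & c | ~~c | c
    = ~~c | c
    = c | c
    = c
Both reduce to c, so they are equivalent.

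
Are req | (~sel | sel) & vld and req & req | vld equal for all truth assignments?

E1: req | (~sel | sel) & vld
    = req | vld   (complement / identity)
E2: req & req | vld
    = req | vld   (idempotence)
Both reduce to req | vld, so they are equivalent.

Yes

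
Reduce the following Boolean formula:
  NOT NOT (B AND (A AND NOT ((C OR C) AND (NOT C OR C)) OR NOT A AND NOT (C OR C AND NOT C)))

B AND NOT C

NOT NOT (B AND (A AND NOT ((C OR C) AND (NOT C OR C)) OR NOT A AND NOT (C OR C AND NOT C)))
= NOT NOT (B AND (A AND NOT (C OR C AND NOT C) OR NOT A AND NOT (C OR C AND NOT C)))   (distribution)
= NOT NOT (B AND NOT (C OR C AND NOT C))   (distribution)
= B AND NOT (C OR C AND NOT C)   (double negation)
= B AND NOT C   (complement / identity)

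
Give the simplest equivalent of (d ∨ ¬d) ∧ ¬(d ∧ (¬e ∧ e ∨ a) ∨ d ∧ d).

¬d

(d ∨ ¬d) ∧ ¬(d ∧ (¬e ∧ e ∨ a) ∨ d ∧ d)
= (d ∨ ¬d) ∧ ¬(d ∧ a ∨ d ∧ d)   — complement / identity
= (d ∨ ¬d) ∧ ¬(d ∧ a ∨ d)   — idempotence
= ¬(d ∧ a ∨ d)   — complement / identity
= ¬d   — absorption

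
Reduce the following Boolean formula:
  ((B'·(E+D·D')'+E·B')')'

B'

((B'·(E+D·D')'+E·B')')'
= ((B'·E'+E·B')')'   (complement / identity)
= ((B')')'   (distribution)
= B'   (double negation)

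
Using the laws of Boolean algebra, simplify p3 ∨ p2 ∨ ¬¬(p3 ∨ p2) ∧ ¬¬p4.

p3 ∨ p2

p3 ∨ p2 ∨ ¬¬(p3 ∨ p2) ∧ ¬¬p4
= p3 ∨ p2 ∨ ¬¬(p3 ∨ p2) ∧ p4
= p3 ∨ p2 ∨ (p3 ∨ p2) ∧ p4
= p3 ∨ p2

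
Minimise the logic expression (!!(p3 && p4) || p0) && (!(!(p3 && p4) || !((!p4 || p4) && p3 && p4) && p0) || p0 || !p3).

(!!(p3 && p4) || p0) && (!(!(p3 && p4) || !((!p4 || p4) && p3 && p4) && p0) || p0 || !p3)
= (!!(p3 && p4) || p0) && (!(!(p3 && p4) || !(p3 && p4) && p0) || p0 || !p3)   [complement / identity]
= (!!(p3 && p4) || p0) && (!!(p3 && p4) || p0 || !p3)   [absorption]
= !!(p3 && p4) || p0   [absorption]
= p3 && p4 || p0   [double negation]

p3 && p4 || p0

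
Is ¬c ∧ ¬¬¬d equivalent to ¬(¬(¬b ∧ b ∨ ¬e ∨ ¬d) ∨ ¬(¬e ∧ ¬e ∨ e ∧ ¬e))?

No

E1: ¬c ∧ ¬¬¬d
    = ¬c ∧ ¬d   [double negation]
E2: ¬(¬(¬b ∧ b ∨ ¬e ∨ ¬d) ∨ ¬(¬e ∧ ¬e ∨ e ∧ ¬e))
    = ¬(¬(¬e ∨ ¬d) ∨ ¬(¬e ∧ ¬e ∨ e ∧ ¬e))   [complement / identity]
    = (¬e ∨ ¬d) ∧ (¬e ∧ ¬e ∨ e ∧ ¬e)   [De Morgan]
    = (¬e ∨ ¬d) ∧ ¬e   [distribution]
    = ¬e   [absorption]
These differ: at b=0, c=1, d=0, e=0, E1 = 0 but E2 = 1.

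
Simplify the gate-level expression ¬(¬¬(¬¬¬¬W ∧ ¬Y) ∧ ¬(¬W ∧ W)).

¬W ∨ Y

¬(¬¬(¬¬¬¬W ∧ ¬Y) ∧ ¬(¬W ∧ W))
= ¬(¬¬¬¬W ∧ ¬Y) ∨ ¬W ∧ W   (De Morgan)
= ¬(¬¬W ∧ ¬Y) ∨ ¬W ∧ W   (double negation)
= ¬(¬¬W ∧ ¬Y)   (complement / identity)
= ¬W ∨ Y   (De Morgan)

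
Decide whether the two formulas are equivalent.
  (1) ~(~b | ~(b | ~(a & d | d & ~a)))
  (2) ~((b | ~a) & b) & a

No

E1: ~(~b | ~(b | ~(a & d | d & ~a)))
    = ~(~b | ~(b | ~d))   [distribution]
    = b & (b | ~d)   [De Morgan]
    = b   [absorption]
E2: ~((b | ~a) & b) & a
    = ~b & a   [absorption]
These differ: at a=1, b=1, d=0, E1 = 1 but E2 = 0.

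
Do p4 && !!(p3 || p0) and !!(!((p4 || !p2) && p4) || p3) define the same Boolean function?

E1: p4 && !!(p3 || p0)
    = p4 && (p3 || p0)   (double negation)
E2: !!(!((p4 || !p2) && p4) || p3)
    = !((p4 || !p2) && p4) || p3   (double negation)
    = !p4 || p3   (absorption)
These differ: at p0=0, p2=0, p3=0, p4=0, E1 = 0 but E2 = 1.

No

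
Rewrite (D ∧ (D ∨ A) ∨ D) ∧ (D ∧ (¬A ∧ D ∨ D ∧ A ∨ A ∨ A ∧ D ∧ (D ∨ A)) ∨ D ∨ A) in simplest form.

D

(D ∧ (D ∨ A) ∨ D) ∧ (D ∧ (¬A ∧ D ∨ D ∧ A ∨ A ∨ A ∧ D ∧ (D ∨ A)) ∨ D ∨ A)
= (D ∧ (D ∨ A) ∨ D) ∧ (D ∧ (¬A ∧ D ∨ D ∧ A ∨ A ∨ A ∧ D) ∨ D ∨ A)   — absorption
= (D ∧ (D ∨ A) ∨ D) ∧ (D ∧ (¬A ∧ D ∨ D ∧ A ∨ A) ∨ D ∨ A)   — absorption
= (D ∧ (D ∨ A) ∨ D) ∧ (D ∧ (D ∨ A) ∨ D ∨ A)   — distribution
= D ∧ (D ∨ A) ∨ D ∧ (D ∨ A)   — distribution
= D ∧ (D ∨ A)   — idempotence
= D   — absorption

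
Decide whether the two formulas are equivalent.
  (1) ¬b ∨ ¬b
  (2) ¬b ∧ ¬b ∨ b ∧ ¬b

Yes

E1: ¬b ∨ ¬b
    = ¬b   [idempotence]
E2: ¬b ∧ ¬b ∨ b ∧ ¬b
    = ¬b   [distribution]
Both reduce to ¬b, so they are equivalent.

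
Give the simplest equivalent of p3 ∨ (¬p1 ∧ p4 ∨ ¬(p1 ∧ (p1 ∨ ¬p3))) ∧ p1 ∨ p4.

p3 ∨ (¬p1 ∧ p4 ∨ ¬(p1 ∧ (p1 ∨ ¬p3))) ∧ p1 ∨ p4
= p3 ∨ (¬p1 ∧ p4 ∨ ¬p1) ∧ p1 ∨ p4   (absorption)
= p3 ∨ ¬p1 ∧ p1 ∨ p4   (absorption)
= p3 ∨ p4   (complement / identity)

p3 ∨ p4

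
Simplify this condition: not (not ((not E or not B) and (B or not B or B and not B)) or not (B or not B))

not (not ((not E or not B) and (B or not B or B and not B)) or not (B or not B))
= not (not ((not E or not B) and (B or not B)) or not (B or not B))   — complement / identity
= not (not (not E or not B) or not (B or not B))   — complement / identity
= (not E or not B) and (B or not B)   — De Morgan
= not E or not B   — complement / identity

not E or not B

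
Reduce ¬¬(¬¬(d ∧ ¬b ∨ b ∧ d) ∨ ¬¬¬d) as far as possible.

True

¬¬(¬¬(d ∧ ¬b ∨ b ∧ d) ∨ ¬¬¬d)
= ¬(¬(d ∧ ¬b ∨ b ∧ d) ∧ ¬¬d)
= ¬(¬d ∧ ¬¬d)
= d ∨ ¬d
= True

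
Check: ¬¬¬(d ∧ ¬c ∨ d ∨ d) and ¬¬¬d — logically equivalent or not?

E1: ¬¬¬(d ∧ ¬c ∨ d ∨ d)
    = ¬¬¬(d ∨ d)   [absorption]
    = ¬¬¬d   [idempotence]
    = ¬d   [double negation]
E2: ¬¬¬d
    = ¬d   [double negation]
Both reduce to ¬d, so they are equivalent.

Yes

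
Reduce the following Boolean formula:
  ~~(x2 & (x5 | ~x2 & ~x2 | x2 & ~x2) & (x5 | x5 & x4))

x2 & x5

~~(x2 & (x5 | ~x2 & ~x2 | x2 & ~x2) & (x5 | x5 & x4))
= ~~(x2 & (x5 | ~x2 & ~x2 | x2 & ~x2) & x5)   [absorption]
= ~~(x2 & (x5 | ~x2) & x5)   [distribution]
= ~~(x2 & x5)   [absorption]
= x2 & x5   [double negation]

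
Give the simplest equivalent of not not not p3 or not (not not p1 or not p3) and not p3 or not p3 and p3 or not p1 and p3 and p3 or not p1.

not p3 or not p1

not not not p3 or not (not not p1 or not p3) and not p3 or not p3 and p3 or not p1 and p3 and p3 or not p1
= not not not p3 or not p1 and p3 and not p3 or not p3 and p3 or not p1 and p3 and p3 or not p1   [De Morgan]
= not not not p3 or not p1 and p3 and not p3 or not p1 and p3 and p3 or not p1   [complement / identity]
= not not not p3 or not p1 and p3 or not p1   [distribution]
= not p3 or not p1 and p3 or not p1   [double negation]
= not p3 or not p1   [absorption]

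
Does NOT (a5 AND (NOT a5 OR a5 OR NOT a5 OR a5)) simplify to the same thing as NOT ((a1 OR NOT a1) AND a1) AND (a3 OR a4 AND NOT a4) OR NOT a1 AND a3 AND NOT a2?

No

E1: NOT (a5 AND (NOT a5 OR a5 OR NOT a5 OR a5))
    = NOT (a5 AND (NOT a5 OR a5))   (idempotence)
    = NOT a5   (complement / identity)
E2: NOT ((a1 OR NOT a1) AND a1) AND (a3 OR a4 AND NOT a4) OR NOT a1 AND a3 AND NOT a2
    = NOT a1 AND (a3 OR a4 AND NOT a4) OR NOT a1 AND a3 AND NOT a2   (complement / identity)
    = NOT a1 AND a3 OR NOT a1 AND a3 AND NOT a2   (complement / identity)
    = NOT a1 AND a3   (absorption)
These differ: at a1=0, a2=0, a3=0, a4=0, a5=0, E1 = 1 but E2 = 0.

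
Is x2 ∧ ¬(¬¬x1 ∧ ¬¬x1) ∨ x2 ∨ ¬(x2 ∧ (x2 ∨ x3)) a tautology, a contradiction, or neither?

x2 ∧ ¬(¬¬x1 ∧ ¬¬x1) ∨ x2 ∨ ¬(x2 ∧ (x2 ∨ x3))
= x2 ∧ (¬x1 ∨ ¬x1) ∨ x2 ∨ ¬(x2 ∧ (x2 ∨ x3))   (De Morgan)
= x2 ∧ (¬x1 ∨ ¬x1) ∨ x2 ∨ ¬x2   (absorption)
= x2 ∧ ¬x1 ∨ x2 ∨ ¬x2   (idempotence)
= x2 ∨ ¬x2   (absorption)
= True   (complement)

tautology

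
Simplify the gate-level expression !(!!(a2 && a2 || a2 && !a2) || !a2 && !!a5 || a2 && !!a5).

!a2 && !a5

!(!!(a2 && a2 || a2 && !a2) || !a2 && !!a5 || a2 && !!a5)
= !(!!(a2 && a2 || a2 && !a2) || !!a5)
= !(a2 && a2 || a2 && !a2) && !a5
= !a2 && !a5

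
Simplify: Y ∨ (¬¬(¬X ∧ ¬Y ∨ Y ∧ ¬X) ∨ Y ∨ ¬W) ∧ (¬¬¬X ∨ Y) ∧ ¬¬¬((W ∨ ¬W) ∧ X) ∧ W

Y ∨ (¬¬(¬X ∧ ¬Y ∨ Y ∧ ¬X) ∨ Y ∨ ¬W) ∧ (¬¬¬X ∨ Y) ∧ ¬¬¬((W ∨ ¬W) ∧ X) ∧ W
= Y ∨ (¬¬¬X ∨ Y ∨ ¬W) ∧ (¬¬¬X ∨ Y) ∧ ¬¬¬((W ∨ ¬W) ∧ X) ∧ W   (distribution)
= Y ∨ (¬¬¬X ∨ Y ∨ ¬W) ∧ (¬¬¬X ∨ Y) ∧ ¬¬¬X ∧ W   (complement / identity)
= Y ∨ (¬¬¬X ∨ Y) ∧ ¬¬¬X ∧ W   (absorption)
= Y ∨ ¬¬¬X ∧ W   (absorption)
= Y ∨ ¬X ∧ W   (double negation)

Y ∨ ¬X ∧ W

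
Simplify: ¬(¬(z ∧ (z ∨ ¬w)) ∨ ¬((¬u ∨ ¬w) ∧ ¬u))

¬(¬(z ∧ (z ∨ ¬w)) ∨ ¬((¬u ∨ ¬w) ∧ ¬u))
= ¬(¬z ∨ ¬((¬u ∨ ¬w) ∧ ¬u))   (absorption)
= z ∧ (¬u ∨ ¬w) ∧ ¬u   (De Morgan)
= z ∧ ¬u   (absorption)

z ∧ ¬u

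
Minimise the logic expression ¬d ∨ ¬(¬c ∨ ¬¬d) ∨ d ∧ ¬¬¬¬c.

¬d ∨ c

¬d ∨ ¬(¬c ∨ ¬¬d) ∨ d ∧ ¬¬¬¬c
= ¬d ∨ ¬(¬c ∨ ¬¬d) ∨ d ∧ ¬¬c
= ¬d ∨ c ∧ ¬d ∨ d ∧ ¬¬c
= ¬d ∨ c ∧ ¬d ∨ d ∧ c
= ¬d ∨ c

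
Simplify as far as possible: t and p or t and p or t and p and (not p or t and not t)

t and p

t and p or t and p or t and p and (not p or t and not t)
= t and p or t and p or t and p and not p
= t and p or t and p
= t and p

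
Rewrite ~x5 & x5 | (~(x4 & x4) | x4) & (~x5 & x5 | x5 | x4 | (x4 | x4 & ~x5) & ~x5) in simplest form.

~x5 & x5 | (~(x4 & x4) | x4) & (~x5 & x5 | x5 | x4 | (x4 | x4 & ~x5) & ~x5)
= ~x5 & x5 | (~x4 | x4) & (~x5 & x5 | x5 | x4 | (x4 | x4 & ~x5) & ~x5)
= (~x4 | x4) & (~x5 & x5 | x5 | x4 | (x4 | x4 & ~x5) & ~x5)
= (~x4 | x4) & (x5 | x4 | (x4 | x4 & ~x5) & ~x5)
= (~x4 | x4) & (x5 | x4 | x4 & ~x5)
= (~x4 | x4) & (x5 | x4)
= x5 | x4

x5 | x4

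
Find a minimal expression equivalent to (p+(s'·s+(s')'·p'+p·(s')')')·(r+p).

(p+(s'·s+(s')'·p'+p·(s')')')·(r+p)
= (p+((s')'·p'+p·(s')')')·(r+p)   — complement / identity
= (p+((s')'·(p'+p))')·(r+p)   — distribution
= (p+((s')')')·(r+p)   — complement / identity
= (p+s')·(r+p)   — double negation
= s'·r+p   — distribution

s'·r+p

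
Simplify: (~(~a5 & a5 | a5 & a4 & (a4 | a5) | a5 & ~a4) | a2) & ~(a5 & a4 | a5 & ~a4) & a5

(~(~a5 & a5 | a5 & a4 & (a4 | a5) | a5 & ~a4) | a2) & ~(a5 & a4 | a5 & ~a4) & a5
= (~(~a5 & a5 | a5 & a4 | a5 & ~a4) | a2) & ~(a5 & a4 | a5 & ~a4) & a5   — absorption
= (~(a5 & a4 | a5 & ~a4) | a2) & ~(a5 & a4 | a5 & ~a4) & a5   — complement / identity
= ~(a5 & a4 | a5 & ~a4) & a5   — absorption
= ~a5 & a5   — distribution
= 0   — complement

0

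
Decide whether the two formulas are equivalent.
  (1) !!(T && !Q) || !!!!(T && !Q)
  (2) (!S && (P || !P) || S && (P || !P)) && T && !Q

Yes

E1: !!(T && !Q) || !!!!(T && !Q)
    = !!(T && !Q) || !!(T && !Q)   (double negation)
    = !!(T && !Q)   (idempotence)
    = T && !Q   (double negation)
E2: (!S && (P || !P) || S && (P || !P)) && T && !Q
    = (P || !P) && T && !Q   (distribution)
    = T && !Q   (complement / identity)
Both reduce to T && !Q, so they are equivalent.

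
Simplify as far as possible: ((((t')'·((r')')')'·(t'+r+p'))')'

t'+r

((((t')'·((r')')')'·(t'+r+p'))')'
= ((((t')'·r')'·(t'+r+p'))')'   [double negation]
= (((t'+r)·(t'+r+p'))')'   [De Morgan]
= (t'+r)·(t'+r+p')   [double negation]
= t'+r   [absorption]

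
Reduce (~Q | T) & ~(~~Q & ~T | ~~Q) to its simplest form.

(~Q | T) & ~(~~Q & ~T | ~~Q)
= (~Q | T) & ~~~Q   (absorption)
= (~Q | T) & ~Q   (double negation)
= ~Q   (absorption)

~Q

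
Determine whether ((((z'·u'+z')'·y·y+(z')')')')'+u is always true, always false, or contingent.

contingent

((((z'·u'+z')'·y·y+(z')')')')'+u
= ((((z')'·y·y+(z')')')')'+u   [absorption]
= ((((z')'·y+(z')')')')'+u   [idempotence]
= ((((z')')')')'+u   [absorption]
= ((z')')'+u   [double negation]
= z'+u   [double negation]
This depends on u, z, so it is not a constant.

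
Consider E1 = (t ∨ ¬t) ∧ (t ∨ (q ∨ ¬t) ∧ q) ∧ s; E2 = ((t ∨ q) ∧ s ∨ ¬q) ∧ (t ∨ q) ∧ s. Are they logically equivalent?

E1: (t ∨ ¬t) ∧ (t ∨ (q ∨ ¬t) ∧ q) ∧ s
    = (t ∨ (q ∨ ¬t) ∧ q) ∧ s   (complement / identity)
    = (t ∨ q) ∧ s   (absorption)
E2: ((t ∨ q) ∧ s ∨ ¬q) ∧ (t ∨ q) ∧ s
    = (t ∨ q) ∧ s   (absorption)
Both reduce to (t ∨ q) ∧ s, so they are equivalent.

Yes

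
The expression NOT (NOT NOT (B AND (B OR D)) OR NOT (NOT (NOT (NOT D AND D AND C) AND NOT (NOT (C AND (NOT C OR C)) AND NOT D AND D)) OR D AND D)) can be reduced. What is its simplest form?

NOT B AND D

NOT (NOT NOT (B AND (B OR D)) OR NOT (NOT (NOT (NOT D AND D AND C) AND NOT (NOT (C AND (NOT C OR C)) AND NOT D AND D)) OR D AND D))
= NOT (NOT NOT (B AND (B OR D)) OR NOT (NOT (NOT (NOT D AND D AND C) AND NOT (NOT C AND NOT D AND D)) OR D AND D))   (complement / identity)
= NOT (NOT NOT B OR NOT (NOT (NOT (NOT D AND D AND C) AND NOT (NOT C AND NOT D AND D)) OR D AND D))   (absorption)
= NOT (NOT NOT B OR NOT (NOT D AND D AND C OR NOT C AND NOT D AND D OR D AND D))   (De Morgan)
= NOT (NOT NOT B OR NOT (NOT D AND D OR D AND D))   (distribution)
= NOT B AND (NOT D AND D OR D AND D)   (De Morgan)
= NOT B AND D   (distribution)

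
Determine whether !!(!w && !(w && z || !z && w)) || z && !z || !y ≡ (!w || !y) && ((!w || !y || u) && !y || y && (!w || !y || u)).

E1: !!(!w && !(w && z || !z && w)) || z && !z || !y
    = !(w || w && z || !z && w) || z && !z || !y
    = !(w || w) || z && !z || !y
    = !w || z && !z || !y
    = !w || !y
E2: (!w || !y) && ((!w || !y || u) && !y || y && (!w || !y || u))
    = (!w || !y) && (!w || !y || u)
    = !w || !y
Both reduce to !w || !y, so they are equivalent.

Yes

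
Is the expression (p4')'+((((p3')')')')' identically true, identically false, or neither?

(p4')'+((((p3')')')')'
= (p4')'+((p3')')'   — double negation
= (p4')'+p3'   — double negation
= p4+p3'   — double negation
This depends on p3, p4, so it is not a constant.

neither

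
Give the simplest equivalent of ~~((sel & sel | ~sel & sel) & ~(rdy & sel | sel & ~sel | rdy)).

~~((sel & sel | ~sel & sel) & ~(rdy & sel | sel & ~sel | rdy))
= ~~((sel & sel | ~sel & sel) & ~(rdy & sel | rdy))
= ~~((sel & sel | ~sel & sel) & ~rdy)
= ~~(sel & ~rdy)
= sel & ~rdy

sel & ~rdy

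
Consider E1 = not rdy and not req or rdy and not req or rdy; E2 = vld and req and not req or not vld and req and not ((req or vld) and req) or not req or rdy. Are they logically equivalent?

Yes

E1: not rdy and not req or rdy and not req or rdy
    = (not rdy or rdy) and not req or rdy   — distribution
    = not req or rdy   — complement / identity
E2: vld and req and not req or not vld and req and not ((req or vld) and req) or not req or rdy
    = vld and req and not req or not vld and req and not req or not req or rdy   — absorption
    = req and not req or not req or rdy   — distribution
    = not req or rdy   — complement / identity
Both reduce to not req or rdy, so they are equivalent.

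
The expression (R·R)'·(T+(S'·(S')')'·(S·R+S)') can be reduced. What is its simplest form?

(R·R)'·(T+(S'·(S')')'·(S·R+S)')
= (R·R)'·(T+(S+S')·(S·R+S)')   — De Morgan
= (R·R)'·(T+(S·R+S)')   — complement / identity
= (R·R)'·(T+S')   — absorption
= R'·(T+S')   — idempotence

R'·(T+S')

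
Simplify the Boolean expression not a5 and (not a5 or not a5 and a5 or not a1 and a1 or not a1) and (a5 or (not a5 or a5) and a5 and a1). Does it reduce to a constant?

not a5 and (not a5 or not a5 and a5 or not a1 and a1 or not a1) and (a5 or (not a5 or a5) and a5 and a1)
= not a5 and (not a5 or not a5 and a5 or not a1 and a1 or not a1) and (a5 or a5 and a1)   (complement / identity)
= not a5 and (not a5 or not a5 and a5 or not a1) and (a5 or a5 and a1)   (complement / identity)
= not a5 and (not a5 or not a5 and a5 or not a1) and a5   (absorption)
= not a5 and (not a5 or not a1) and a5   (complement / identity)
= not a5 and a5   (absorption)
= False   (complement)

False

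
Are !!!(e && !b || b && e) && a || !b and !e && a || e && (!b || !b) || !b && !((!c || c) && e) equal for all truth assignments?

E1: !!!(e && !b || b && e) && a || !b
    = !!!e && a || !b   [distribution]
    = !e && a || !b   [double negation]
E2: !e && a || e && (!b || !b) || !b && !((!c || c) && e)
    = !e && a || e && (!b || !b) || !b && !e   [complement / identity]
    = !e && a || e && !b || !b && !e   [idempotence]
    = !e && a || !b   [distribution]
Both reduce to !e && a || !b, so they are equivalent.

Yes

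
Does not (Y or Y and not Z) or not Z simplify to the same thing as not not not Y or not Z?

Yes

E1: not (Y or Y and not Z) or not Z
    = not Y or not Z   (absorption)
E2: not not not Y or not Z
    = not Y or not Z   (double negation)
Both reduce to not Y or not Z, so they are equivalent.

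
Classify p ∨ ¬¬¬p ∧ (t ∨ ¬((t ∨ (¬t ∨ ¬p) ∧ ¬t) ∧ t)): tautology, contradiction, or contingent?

tautology

p ∨ ¬¬¬p ∧ (t ∨ ¬((t ∨ (¬t ∨ ¬p) ∧ ¬t) ∧ t))
= p ∨ ¬¬¬p ∧ (t ∨ ¬((t ∨ ¬t) ∧ t))
= p ∨ ¬¬¬p ∧ (t ∨ ¬t)
= p ∨ ¬¬¬p
= p ∨ ¬p
= True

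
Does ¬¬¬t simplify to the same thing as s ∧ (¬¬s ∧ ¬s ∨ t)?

E1: ¬¬¬t
    = ¬t   — double negation
E2: s ∧ (¬¬s ∧ ¬s ∨ t)
    = s ∧ (s ∧ ¬s ∨ t)   — double negation
    = s ∧ t   — complement / identity
These differ: at s=1, t=0, E1 = 1 but E2 = 0.

No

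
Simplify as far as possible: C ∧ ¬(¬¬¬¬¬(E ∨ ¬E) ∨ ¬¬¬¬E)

C ∧ ¬E

C ∧ ¬(¬¬¬¬¬(E ∨ ¬E) ∨ ¬¬¬¬E)
= C ∧ ¬(¬¬¬(E ∨ ¬E) ∨ ¬¬¬¬E)   (double negation)
= C ∧ ¬¬(E ∨ ¬E) ∧ ¬¬¬E   (De Morgan)
= C ∧ (E ∨ ¬E) ∧ ¬¬¬E   (double negation)
= C ∧ ¬¬¬E   (complement / identity)
= C ∧ ¬E   (double negation)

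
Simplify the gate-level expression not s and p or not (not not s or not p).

not s and p or not (not not s or not p)
= not s and p or not s and p   [De Morgan]
= not s and p   [idempotence]

not s and p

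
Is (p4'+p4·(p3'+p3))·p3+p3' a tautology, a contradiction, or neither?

tautology

(p4'+p4·(p3'+p3))·p3+p3'
= (p4'+p4)·p3+p3'   — complement / identity
= p3+p3'   — complement / identity
= 1   — complement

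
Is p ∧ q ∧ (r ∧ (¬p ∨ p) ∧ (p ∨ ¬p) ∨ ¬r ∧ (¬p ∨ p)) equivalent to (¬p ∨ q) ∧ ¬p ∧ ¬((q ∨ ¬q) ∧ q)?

No

E1: p ∧ q ∧ (r ∧ (¬p ∨ p) ∧ (p ∨ ¬p) ∨ ¬r ∧ (¬p ∨ p))
    = p ∧ q ∧ (r ∧ (¬p ∨ p) ∨ ¬r ∧ (¬p ∨ p))
    = p ∧ q ∧ (¬p ∨ p)
    = p ∧ q
E2: (¬p ∨ q) ∧ ¬p ∧ ¬((q ∨ ¬q) ∧ q)
    = ¬p ∧ ¬((q ∨ ¬q) ∧ q)
    = ¬p ∧ ¬q
These differ: at p=0, q=0, r=0, E1 = 0 but E2 = 1.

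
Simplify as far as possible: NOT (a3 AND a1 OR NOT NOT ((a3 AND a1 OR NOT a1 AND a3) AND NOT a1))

NOT a3

NOT (a3 AND a1 OR NOT NOT ((a3 AND a1 OR NOT a1 AND a3) AND NOT a1))
= NOT (a3 AND a1 OR (a3 AND a1 OR NOT a1 AND a3) AND NOT a1)
= NOT (a3 AND a1 OR a3 AND NOT a1)
= NOT a3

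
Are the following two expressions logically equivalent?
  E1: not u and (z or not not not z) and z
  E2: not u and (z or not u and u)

E1: not u and (z or not not not z) and z
    = not u and (z or not z) and z   — double negation
    = not u and z   — complement / identity
E2: not u and (z or not u and u)
    = not u and z   — complement / identity
Both reduce to not u and z, so they are equivalent.

Yes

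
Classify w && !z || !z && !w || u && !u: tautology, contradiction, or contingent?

contingent

w && !z || !z && !w || u && !u
= !z || u && !u   — distribution
= !z   — complement / identity
This depends on z, so it is not a constant.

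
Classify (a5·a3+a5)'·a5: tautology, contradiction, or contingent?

(a5·a3+a5)'·a5
= a5'·a5   (absorption)
= 0   (complement)

contradiction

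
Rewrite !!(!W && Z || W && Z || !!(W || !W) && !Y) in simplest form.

!!(!W && Z || W && Z || !!(W || !W) && !Y)
= !!(!W && Z || W && Z || (W || !W) && !Y)   (double negation)
= !!(Z || (W || !W) && !Y)   (distribution)
= !!(Z || !Y)   (complement / identity)
= Z || !Y   (double negation)

Z || !Y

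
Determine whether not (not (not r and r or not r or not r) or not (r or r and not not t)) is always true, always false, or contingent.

always false

not (not (not r and r or not r or not r) or not (r or r and not not t))
= not (not (not r and r or not r or not r) or not (r or r and t))   [double negation]
= not (not (not r and r or not r or not r) or not r)   [absorption]
= (not r and r or not r or not r) and r   [De Morgan]
= (not r or not r) and r   [complement / identity]
= not r and r   [idempotence]
= False   [complement]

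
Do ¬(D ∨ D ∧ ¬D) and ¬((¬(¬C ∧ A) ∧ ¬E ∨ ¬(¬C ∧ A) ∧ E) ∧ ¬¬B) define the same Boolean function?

E1: ¬(D ∨ D ∧ ¬D)
    = ¬D
E2: ¬((¬(¬C ∧ A) ∧ ¬E ∨ ¬(¬C ∧ A) ∧ E) ∧ ¬¬B)
    = ¬(¬(¬C ∧ A) ∧ ¬¬B)
    = ¬C ∧ A ∨ ¬B
These differ: at A=0, B=0, C=1, D=1, E=0, E1 = 0 but E2 = 1.

No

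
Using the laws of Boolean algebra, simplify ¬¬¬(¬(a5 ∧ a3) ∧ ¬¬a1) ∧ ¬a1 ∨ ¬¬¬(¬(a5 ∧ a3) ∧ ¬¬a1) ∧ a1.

a5 ∧ a3 ∨ ¬a1

¬¬¬(¬(a5 ∧ a3) ∧ ¬¬a1) ∧ ¬a1 ∨ ¬¬¬(¬(a5 ∧ a3) ∧ ¬¬a1) ∧ a1
= ¬¬¬(¬(a5 ∧ a3) ∧ ¬¬a1)   (distribution)
= ¬¬(a5 ∧ a3 ∨ ¬a1)   (De Morgan)
= a5 ∧ a3 ∨ ¬a1   (double negation)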